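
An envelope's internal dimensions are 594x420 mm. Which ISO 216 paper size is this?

Aspect ratio 594/420 ≈ 1.414 — close to the ISO √2 ≈ 1.414.
In the A-series (A0 area = 1 m²): A2 = 420 × 594 mm.

A2 (420 × 594 mm)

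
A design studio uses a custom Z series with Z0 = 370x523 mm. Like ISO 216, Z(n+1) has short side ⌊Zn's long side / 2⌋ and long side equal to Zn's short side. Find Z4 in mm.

92 × 130 mm

Z1: ⌊523/2⌋ × 370 = 261 × 370 mm
Z2: ⌊370/2⌋ × 261 = 185 × 261 mm
Z3: ⌊261/2⌋ × 185 = 130 × 185 mm
Z4: ⌊185/2⌋ × 130 = 92 × 130 mm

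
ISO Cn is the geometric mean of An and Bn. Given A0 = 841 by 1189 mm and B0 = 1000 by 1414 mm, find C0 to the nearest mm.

Short side: √(841 · 1000) = √841000 ≈ 917.1 → 917 mm
Long side: √(1189 · 1414) = √1681246 ≈ 1296.6 → 1297 mm

917 × 1297 mm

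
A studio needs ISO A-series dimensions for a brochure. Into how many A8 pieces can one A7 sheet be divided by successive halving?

A7 = 74 × 105 mm; A8 = 52 × 74 mm.
Each halving step doubles the count; 1 step from A7 to A8.
2^1 = 2.

2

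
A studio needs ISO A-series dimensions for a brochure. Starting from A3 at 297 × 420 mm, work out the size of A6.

A4: ⌊420/2⌋ × 297 = 210 × 297 mm
A5: ⌊297/2⌋ × 210 = 148 × 210 mm
A6: ⌊210/2⌋ × 148 = 105 × 148 mm

105 × 148 mm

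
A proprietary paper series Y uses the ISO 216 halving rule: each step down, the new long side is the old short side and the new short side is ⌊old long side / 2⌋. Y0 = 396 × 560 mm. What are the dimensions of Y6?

Y1 = 280 × 396 mm (from Y0 by 1 halving).
Y2: ⌊396/2⌋ × 280 = 198 × 280 mm
Y3: ⌊280/2⌋ × 198 = 140 × 198 mm
Y4: ⌊198/2⌋ × 140 = 99 × 140 mm
Y5: ⌊140/2⌋ × 99 = 70 × 99 mm
Y6: ⌊99/2⌋ × 70 = 49 × 70 mm

49 × 70 mm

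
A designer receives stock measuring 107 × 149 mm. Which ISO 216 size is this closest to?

A6 (105 × 148 mm)

Aspect ratio 149/107 ≈ 1.393 (ISO target is √2 ≈ 1.414).
In the A-series (A0 area = 1 m²): A6 = 105 × 148 mm.
Off by 3 mm total — nearest standard size.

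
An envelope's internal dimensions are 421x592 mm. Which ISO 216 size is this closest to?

A2 (420 × 594 mm)

Aspect ratio 592/421 ≈ 1.406 — close to the ISO √2 ≈ 1.414.
In the A-series (A0 area = 1 m²): A2 = 420 × 594 mm.
Off by 3 mm total — nearest standard size.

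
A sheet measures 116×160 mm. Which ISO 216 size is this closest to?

Aspect ratio 160/116 ≈ 1.379 (ISO target is √2 ≈ 1.414).
In the C-series (envelope sizes, between A and B): C6 = 114 × 162 mm.
Off by 4 mm total — nearest standard size.

C6 (114 × 162 mm)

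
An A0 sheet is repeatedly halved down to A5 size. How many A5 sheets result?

32

Each ISO step halves the sheet: 1 × A0 → 2 × A1 → 4 × A2 → 8 × A3 → …
From A0 to A5 is 5 halving steps: 2^5 = 32.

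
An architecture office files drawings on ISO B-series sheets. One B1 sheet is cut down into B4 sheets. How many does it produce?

Each ISO step halves the sheet: 1 × B1 → 2 × B2 → 4 × B3 → 8 × B4
From B1 to B4 is 3 halving steps: 2^3 = 8.

8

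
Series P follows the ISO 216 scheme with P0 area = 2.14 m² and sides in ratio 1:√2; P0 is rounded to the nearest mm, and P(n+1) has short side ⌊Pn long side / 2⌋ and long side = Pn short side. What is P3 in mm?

Let P0's short side be w mm. w · w√2 = 2.14 m² = 2,140,000 mm², so w ≈ 1230.1 mm and w√2 ≈ 1739.7 mm → P0 = 1230 × 1740 mm.
P1: ⌊1740/2⌋ × 1230 = 870 × 1230 mm
P2: ⌊1230/2⌋ × 870 = 615 × 870 mm
P3: ⌊870/2⌋ × 615 = 435 × 615 mm

435 × 615 mm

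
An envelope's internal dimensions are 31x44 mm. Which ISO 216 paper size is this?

B10 (31 × 44 mm)

Aspect ratio 44/31 ≈ 1.419 — close to the ISO √2 ≈ 1.414.
In the B-series (B0 = 1000 × 1414 mm): B10 = 31 × 44 mm.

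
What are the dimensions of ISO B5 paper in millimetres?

176 × 250 mm

B0 = 1000 × 1414 mm (B0 has a 1000 mm short side, aspect 1:√2).
B1: ⌊1414/2⌋ × 1000 = 707 × 1000 mm
B2: ⌊1000/2⌋ × 707 = 500 × 707 mm
B3: ⌊707/2⌋ × 500 = 353 × 500 mm
B4: ⌊500/2⌋ × 353 = 250 × 353 mm
B5: ⌊353/2⌋ × 250 = 176 × 250 mm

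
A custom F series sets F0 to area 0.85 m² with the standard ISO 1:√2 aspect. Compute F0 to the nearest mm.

775 × 1096 mm

Let the short side be w mm. Then w · w√2 = 0.85 m² = 850,000 mm².
w² = 850,000/√2, so w ≈ 775.3 mm; long side = w√2 ≈ 1096.4 mm.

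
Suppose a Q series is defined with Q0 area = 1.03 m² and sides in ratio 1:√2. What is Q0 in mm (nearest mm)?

Let the short side be w mm. Then w · w√2 = 1.03 m² = 1,030,000 mm².
w² = 1,030,000/√2, so w ≈ 853.4 mm; long side = w√2 ≈ 1206.9 mm.

853 × 1207 mm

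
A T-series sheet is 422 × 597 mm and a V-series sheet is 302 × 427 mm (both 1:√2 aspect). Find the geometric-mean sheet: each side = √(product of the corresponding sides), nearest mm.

357 × 505 mm

Short side: √(422 · 302) = √127444 ≈ 357.0 → 357 mm
Long side: √(597 · 427) = √254919 ≈ 504.9 → 505 mm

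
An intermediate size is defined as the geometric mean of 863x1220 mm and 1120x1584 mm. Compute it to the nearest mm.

Short side: √(863 · 1120) = √966560 ≈ 983.1 → 983 mm
Long side: √(1220 · 1584) = √1932480 ≈ 1390.1 → 1390 mm

983 × 1390 mm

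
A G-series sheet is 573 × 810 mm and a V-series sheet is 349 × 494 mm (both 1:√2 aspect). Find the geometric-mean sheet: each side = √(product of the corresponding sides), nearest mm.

447 × 633 mm

Short side: √(573 · 349) = √199977 ≈ 447.2 → 447 mm
Long side: √(810 · 494) = √400140 ≈ 632.6 → 633 mm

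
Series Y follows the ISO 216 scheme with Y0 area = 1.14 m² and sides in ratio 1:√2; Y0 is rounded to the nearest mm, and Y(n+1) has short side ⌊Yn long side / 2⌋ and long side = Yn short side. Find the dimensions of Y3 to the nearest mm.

317 × 449 mm

Let Y0's short side be w mm. w · w√2 = 1.14 m² = 1,140,000 mm², so w ≈ 897.8 mm and w√2 ≈ 1269.7 mm → Y0 = 898 × 1270 mm.
Y1: ⌊1270/2⌋ × 898 = 635 × 898 mm
Y2: ⌊898/2⌋ × 635 = 449 × 635 mm
Y3: ⌊635/2⌋ × 449 = 317 × 449 mm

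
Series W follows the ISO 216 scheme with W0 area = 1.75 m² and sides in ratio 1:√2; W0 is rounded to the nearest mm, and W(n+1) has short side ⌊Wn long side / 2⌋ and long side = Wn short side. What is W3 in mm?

393 × 556 mm

Let W0's short side be w mm. w · w√2 = 1.75 m² = 1,750,000 mm², so w ≈ 1112.4 mm and w√2 ≈ 1573.2 mm → W0 = 1112 × 1573 mm.
W1: ⌊1573/2⌋ × 1112 = 786 × 1112 mm
W2: ⌊1112/2⌋ × 786 = 556 × 786 mm
W3: ⌊786/2⌋ × 556 = 393 × 556 mm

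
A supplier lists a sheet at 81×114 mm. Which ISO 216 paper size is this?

Aspect ratio 114/81 ≈ 1.407 — close to the ISO √2 ≈ 1.414.
In the C-series (envelope sizes, between A and B): C7 = 81 × 114 mm.

C7 (81 × 114 mm)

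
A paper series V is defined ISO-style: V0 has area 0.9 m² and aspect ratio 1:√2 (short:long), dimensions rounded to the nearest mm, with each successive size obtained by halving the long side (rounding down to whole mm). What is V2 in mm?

Let V0's short side be w mm. w · w√2 = 0.9 m² = 900,000 mm², so w ≈ 797.7 mm and w√2 ≈ 1128.2 mm → V0 = 798 × 1128 mm.
V1: ⌊1128/2⌋ × 798 = 564 × 798 mm
V2: ⌊798/2⌋ × 564 = 399 × 564 mm

399 × 564 mm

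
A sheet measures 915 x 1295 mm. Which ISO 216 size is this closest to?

Aspect ratio 1295/915 ≈ 1.415 — close to the ISO √2 ≈ 1.414.
In the C-series (envelope sizes, between A and B): C0 = 917 × 1297 mm.
Off by 4 mm total — nearest standard size.

C0 (917 × 1297 mm)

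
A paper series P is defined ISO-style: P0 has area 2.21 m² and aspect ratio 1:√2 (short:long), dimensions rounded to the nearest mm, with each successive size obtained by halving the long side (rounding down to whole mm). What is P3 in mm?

Let P0's short side be w mm. w · w√2 = 2.21 m² = 2,210,000 mm², so w ≈ 1250.1 mm and w√2 ≈ 1767.9 mm → P0 = 1250 × 1768 mm.
P1: ⌊1768/2⌋ × 1250 = 884 × 1250 mm
P2: ⌊1250/2⌋ × 884 = 625 × 884 mm
P3: ⌊884/2⌋ × 625 = 442 × 625 mm

442 × 625 mm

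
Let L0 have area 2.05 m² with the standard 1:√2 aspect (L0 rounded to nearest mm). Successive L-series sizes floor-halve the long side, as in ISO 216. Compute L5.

Let L0's short side be w mm. w · w√2 = 2.05 m² = 2,050,000 mm², so w ≈ 1204.0 mm and w√2 ≈ 1702.7 mm → L0 = 1204 × 1703 mm.
L1: ⌊1703/2⌋ × 1204 = 851 × 1204 mm
L2: ⌊1204/2⌋ × 851 = 602 × 851 mm
L3: ⌊851/2⌋ × 602 = 425 × 602 mm
L4: ⌊602/2⌋ × 425 = 301 × 425 mm
L5: ⌊425/2⌋ × 301 = 212 × 301 mm

212 × 301 mm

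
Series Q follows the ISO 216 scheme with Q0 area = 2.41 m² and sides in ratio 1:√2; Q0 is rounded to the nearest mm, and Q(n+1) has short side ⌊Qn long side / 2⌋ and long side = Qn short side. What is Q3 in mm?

Let Q0's short side be w mm. w · w√2 = 2.41 m² = 2,410,000 mm², so w ≈ 1305.4 mm and w√2 ≈ 1846.1 mm → Q0 = 1305 × 1846 mm.
Q1: ⌊1846/2⌋ × 1305 = 923 × 1305 mm
Q2: ⌊1305/2⌋ × 923 = 652 × 923 mm
Q3: ⌊923/2⌋ × 652 = 461 × 652 mm

461 × 652 mm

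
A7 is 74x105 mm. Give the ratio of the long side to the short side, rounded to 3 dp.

105 / 74 = 1.419
ISO 216 targets √2 ≈ 1.414; the +0.005 deviation is from mm rounding.

1.419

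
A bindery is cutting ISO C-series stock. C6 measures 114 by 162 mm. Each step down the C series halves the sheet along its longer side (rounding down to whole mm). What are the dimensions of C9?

C7: ⌊162/2⌋ × 114 = 81 × 114 mm
C8: ⌊114/2⌋ × 81 = 57 × 81 mm
C9: ⌊81/2⌋ × 57 = 40 × 57 mm

40 × 57 mm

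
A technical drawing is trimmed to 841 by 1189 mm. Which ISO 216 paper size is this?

Aspect ratio 1189/841 ≈ 1.414 — close to the ISO √2 ≈ 1.414.
In the A-series (A0 area = 1 m²): A0 = 841 × 1189 mm.

A0 (841 × 1189 mm)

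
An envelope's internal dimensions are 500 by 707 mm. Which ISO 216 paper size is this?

Aspect ratio 707/500 ≈ 1.414 — close to the ISO √2 ≈ 1.414.
In the B-series (B0 = 1000 × 1414 mm): B2 = 500 × 707 mm.

B2 (500 × 707 mm)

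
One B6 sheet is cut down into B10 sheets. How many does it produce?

16

Each ISO step halves the sheet: 1 × B6 → 2 × B7 → 4 × B8 → 8 × B9 → …
From B6 to B10 is 4 halving steps: 2^4 = 16.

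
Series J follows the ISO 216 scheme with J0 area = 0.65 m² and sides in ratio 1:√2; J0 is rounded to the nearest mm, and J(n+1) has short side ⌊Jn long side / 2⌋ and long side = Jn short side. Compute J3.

239 × 339 mm

Let J0's short side be w mm. w · w√2 = 0.65 m² = 650,000 mm², so w ≈ 678.0 mm and w√2 ≈ 958.8 mm → J0 = 678 × 959 mm.
J1: ⌊959/2⌋ × 678 = 479 × 678 mm
J2: ⌊678/2⌋ × 479 = 339 × 479 mm
J3: ⌊479/2⌋ × 339 = 239 × 339 mm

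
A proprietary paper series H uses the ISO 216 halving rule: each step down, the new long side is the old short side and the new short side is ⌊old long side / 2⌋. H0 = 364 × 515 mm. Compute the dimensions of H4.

91 × 128 mm

H1: ⌊515/2⌋ × 364 = 257 × 364 mm
H2: ⌊364/2⌋ × 257 = 182 × 257 mm
H3: ⌊257/2⌋ × 182 = 128 × 182 mm
H4: ⌊182/2⌋ × 128 = 91 × 128 mm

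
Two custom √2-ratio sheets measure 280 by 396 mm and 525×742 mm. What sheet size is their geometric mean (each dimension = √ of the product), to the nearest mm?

Short side: √(280 · 525) = √147000 ≈ 383.4 → 383 mm
Long side: √(396 · 742) = √293832 ≈ 542.1 → 542 mm

383 × 542 mm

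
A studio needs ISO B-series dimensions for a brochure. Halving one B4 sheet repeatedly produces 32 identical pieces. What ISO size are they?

32 = 2^5, so 5 halving steps.
B4 → B5 → … → B9 after 5 steps.

B9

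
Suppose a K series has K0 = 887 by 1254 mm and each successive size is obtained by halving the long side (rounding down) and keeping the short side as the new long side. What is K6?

K1 = 627 × 887 mm (from K0 by 1 halving).
K2: ⌊887/2⌋ × 627 = 443 × 627 mm
K3: ⌊627/2⌋ × 443 = 313 × 443 mm
K4: ⌊443/2⌋ × 313 = 221 × 313 mm
K5: ⌊313/2⌋ × 221 = 156 × 221 mm
K6: ⌊221/2⌋ × 156 = 110 × 156 mm

110 × 156 mm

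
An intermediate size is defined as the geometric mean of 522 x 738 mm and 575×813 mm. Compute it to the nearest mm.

548 × 775 mm

Short side: √(522 · 575) = √300150 ≈ 547.9 → 548 mm
Long side: √(738 · 813) = √599994 ≈ 774.6 → 775 mm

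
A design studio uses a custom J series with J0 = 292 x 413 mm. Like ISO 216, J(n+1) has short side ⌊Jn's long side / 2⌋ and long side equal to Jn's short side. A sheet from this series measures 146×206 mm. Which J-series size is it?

J0: 292 × 413 mm
J1: 206 × 292 mm
J2: 146 × 206 mm
J3: 103 × 146 mm
→ matches J2.

J2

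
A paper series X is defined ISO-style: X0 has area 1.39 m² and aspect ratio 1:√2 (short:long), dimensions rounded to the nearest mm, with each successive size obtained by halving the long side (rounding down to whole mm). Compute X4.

247 × 350 mm

Let X0's short side be w mm. w · w√2 = 1.39 m² = 1,390,000 mm², so w ≈ 991.4 mm and w√2 ≈ 1402.1 mm → X0 = 991 × 1402 mm.
X1: ⌊1402/2⌋ × 991 = 701 × 991 mm
X2: ⌊991/2⌋ × 701 = 495 × 701 mm
X3: ⌊701/2⌋ × 495 = 350 × 495 mm
X4: ⌊495/2⌋ × 350 = 247 × 350 mm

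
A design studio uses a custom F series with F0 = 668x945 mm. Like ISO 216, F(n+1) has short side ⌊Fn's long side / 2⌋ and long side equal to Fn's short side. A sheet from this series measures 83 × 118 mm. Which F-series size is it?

F0: 668 × 945 mm
F1: 472 × 668 mm
F2: 334 × 472 mm
F3: 236 × 334 mm
F4: 167 × 236 mm
F5: 118 × 167 mm
F6: 83 × 118 mm
F7: 59 × 83 mm
→ matches F6.

F6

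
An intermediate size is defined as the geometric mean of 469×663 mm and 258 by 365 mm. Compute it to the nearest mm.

348 × 492 mm

Short side: √(469 · 258) = √121002 ≈ 347.9 → 348 mm
Long side: √(663 · 365) = √241995 ≈ 491.9 → 492 mm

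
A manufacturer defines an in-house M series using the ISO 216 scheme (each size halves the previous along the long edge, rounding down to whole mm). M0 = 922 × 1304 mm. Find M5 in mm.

163 × 230 mm

M1: ⌊1304/2⌋ × 922 = 652 × 922 mm
M2: ⌊922/2⌋ × 652 = 461 × 652 mm
M3: ⌊652/2⌋ × 461 = 326 × 461 mm
M4: ⌊461/2⌋ × 326 = 230 × 326 mm
M5: ⌊326/2⌋ × 230 = 163 × 230 mm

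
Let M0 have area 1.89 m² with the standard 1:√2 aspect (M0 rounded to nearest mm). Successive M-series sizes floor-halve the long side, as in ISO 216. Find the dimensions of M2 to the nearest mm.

578 × 817 mm

Let M0's short side be w mm. w · w√2 = 1.89 m² = 1,890,000 mm², so w ≈ 1156.0 mm and w√2 ≈ 1634.9 mm → M0 = 1156 × 1635 mm.
M1: ⌊1635/2⌋ × 1156 = 817 × 1156 mm
M2: ⌊1156/2⌋ × 817 = 578 × 817 mm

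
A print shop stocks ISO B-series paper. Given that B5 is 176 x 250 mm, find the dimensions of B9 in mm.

44 × 62 mm

B6: ⌊250/2⌋ × 176 = 125 × 176 mm
B7: ⌊176/2⌋ × 125 = 88 × 125 mm
B8: ⌊125/2⌋ × 88 = 62 × 88 mm
B9: ⌊88/2⌋ × 62 = 44 × 62 mm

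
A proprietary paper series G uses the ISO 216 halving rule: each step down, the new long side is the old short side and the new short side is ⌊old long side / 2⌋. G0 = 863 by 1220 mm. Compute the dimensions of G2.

G1: ⌊1220/2⌋ × 863 = 610 × 863 mm
G2: ⌊863/2⌋ × 610 = 431 × 610 mm

431 × 610 mm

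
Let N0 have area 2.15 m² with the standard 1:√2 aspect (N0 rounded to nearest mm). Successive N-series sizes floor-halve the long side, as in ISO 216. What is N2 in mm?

616 × 872 mm

Let N0's short side be w mm. w · w√2 = 2.15 m² = 2,150,000 mm², so w ≈ 1233.0 mm and w√2 ≈ 1743.7 mm → N0 = 1233 × 1744 mm.
N1: ⌊1744/2⌋ × 1233 = 872 × 1233 mm
N2: ⌊1233/2⌋ × 872 = 616 × 872 mm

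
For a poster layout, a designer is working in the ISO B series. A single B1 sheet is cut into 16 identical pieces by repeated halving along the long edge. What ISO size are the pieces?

B5

16 = 2^4, so 4 halving steps.
B1 → B2 → … → B5 after 4 steps.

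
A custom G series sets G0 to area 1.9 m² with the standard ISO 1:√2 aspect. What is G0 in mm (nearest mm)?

1159 × 1639 mm

Let the short side be w mm. Then w · w√2 = 1.9 m² = 1,900,000 mm².
w² = 1,900,000/√2, so w ≈ 1159.1 mm; long side = w√2 ≈ 1639.2 mm.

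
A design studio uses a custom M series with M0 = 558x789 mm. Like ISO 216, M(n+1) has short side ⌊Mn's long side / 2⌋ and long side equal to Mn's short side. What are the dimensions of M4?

M1: ⌊789/2⌋ × 558 = 394 × 558 mm
M2: ⌊558/2⌋ × 394 = 279 × 394 mm
M3: ⌊394/2⌋ × 279 = 197 × 279 mm
M4: ⌊279/2⌋ × 197 = 139 × 197 mm

139 × 197 mm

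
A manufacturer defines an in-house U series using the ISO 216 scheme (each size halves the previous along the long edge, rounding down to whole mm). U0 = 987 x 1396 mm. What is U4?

246 × 349 mm

U1: ⌊1396/2⌋ × 987 = 698 × 987 mm
U2: ⌊987/2⌋ × 698 = 493 × 698 mm
U3: ⌊698/2⌋ × 493 = 349 × 493 mm
U4: ⌊493/2⌋ × 349 = 246 × 349 mm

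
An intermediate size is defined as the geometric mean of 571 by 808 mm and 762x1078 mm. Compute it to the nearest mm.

660 × 933 mm

Short side: √(571 · 762) = √435102 ≈ 659.6 → 660 mm
Long side: √(808 · 1078) = √871024 ≈ 933.3 → 933 mm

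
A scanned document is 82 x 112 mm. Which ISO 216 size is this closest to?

C7 (81 × 114 mm)

Aspect ratio 112/82 ≈ 1.366 (ISO target is √2 ≈ 1.414).
In the C-series (envelope sizes, between A and B): C7 = 81 × 114 mm.
Off by 3 mm total — nearest standard size.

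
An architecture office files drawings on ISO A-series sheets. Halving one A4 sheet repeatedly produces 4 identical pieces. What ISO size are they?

A6

4 = 2^2, so 2 halving steps.
A4 → A5 → … → A6 after 2 steps.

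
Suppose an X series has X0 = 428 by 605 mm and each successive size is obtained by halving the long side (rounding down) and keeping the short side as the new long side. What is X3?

151 × 214 mm

X1: ⌊605/2⌋ × 428 = 302 × 428 mm
X2: ⌊428/2⌋ × 302 = 214 × 302 mm
X3: ⌊302/2⌋ × 214 = 151 × 214 mm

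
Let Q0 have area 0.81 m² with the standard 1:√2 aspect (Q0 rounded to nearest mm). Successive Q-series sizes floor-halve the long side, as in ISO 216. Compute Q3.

Let Q0's short side be w mm. w · w√2 = 0.81 m² = 810,000 mm², so w ≈ 756.8 mm and w√2 ≈ 1070.3 mm → Q0 = 757 × 1070 mm.
Q1: ⌊1070/2⌋ × 757 = 535 × 757 mm
Q2: ⌊757/2⌋ × 535 = 378 × 535 mm
Q3: ⌊535/2⌋ × 378 = 267 × 378 mm

267 × 378 mm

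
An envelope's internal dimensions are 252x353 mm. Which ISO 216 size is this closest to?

Aspect ratio 353/252 ≈ 1.401 — close to the ISO √2 ≈ 1.414.
In the B-series (B0 = 1000 × 1414 mm): B4 = 250 × 353 mm.
Off by 2 mm total — nearest standard size.

B4 (250 × 353 mm)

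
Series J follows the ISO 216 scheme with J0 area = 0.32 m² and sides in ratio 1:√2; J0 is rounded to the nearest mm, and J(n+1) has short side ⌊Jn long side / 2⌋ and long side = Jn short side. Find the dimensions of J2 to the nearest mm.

238 × 336 mm

Let J0's short side be w mm. w · w√2 = 0.32 m² = 320,000 mm², so w ≈ 475.7 mm and w√2 ≈ 672.7 mm → J0 = 476 × 673 mm.
J1: ⌊673/2⌋ × 476 = 336 × 476 mm
J2: ⌊476/2⌋ × 336 = 238 × 336 mm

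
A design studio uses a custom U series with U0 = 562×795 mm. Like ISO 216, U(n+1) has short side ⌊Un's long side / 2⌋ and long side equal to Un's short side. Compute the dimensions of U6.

U1: ⌊795/2⌋ × 562 = 397 × 562 mm
U2: ⌊562/2⌋ × 397 = 281 × 397 mm
U3: ⌊397/2⌋ × 281 = 198 × 281 mm
U4: ⌊281/2⌋ × 198 = 140 × 198 mm
U5: ⌊198/2⌋ × 140 = 99 × 140 mm
U6: ⌊140/2⌋ × 99 = 70 × 99 mm

70 × 99 mm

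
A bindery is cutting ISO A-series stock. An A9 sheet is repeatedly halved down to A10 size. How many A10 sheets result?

A9 = 37 × 52 mm; A10 = 26 × 37 mm.
Each halving step doubles the count; 1 step from A9 to A10.
2^1 = 2.

2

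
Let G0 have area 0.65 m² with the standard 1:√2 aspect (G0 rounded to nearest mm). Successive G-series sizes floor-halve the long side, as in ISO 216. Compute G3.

Let G0's short side be w mm. w · w√2 = 0.65 m² = 650,000 mm², so w ≈ 678.0 mm and w√2 ≈ 958.8 mm → G0 = 678 × 959 mm.
G1: ⌊959/2⌋ × 678 = 479 × 678 mm
G2: ⌊678/2⌋ × 479 = 339 × 479 mm
G3: ⌊479/2⌋ × 339 = 239 × 339 mm

239 × 339 mm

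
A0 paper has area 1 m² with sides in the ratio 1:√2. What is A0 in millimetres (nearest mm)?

841 × 1189 mm

Let the short side be w mm. Then the long side is w√2 and w · w√2 = 10⁶ mm².
w² = 10⁶/√2, so w = 1000 / 2^(1/4) ≈ 840.9 mm; long side = 1000 · 2^(1/4) ≈ 1189.2 mm.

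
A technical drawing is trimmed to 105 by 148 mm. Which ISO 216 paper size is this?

A6 (105 × 148 mm)

Aspect ratio 148/105 ≈ 1.410 — close to the ISO √2 ≈ 1.414.
In the A-series (A0 area = 1 m²): A6 = 105 × 148 mm.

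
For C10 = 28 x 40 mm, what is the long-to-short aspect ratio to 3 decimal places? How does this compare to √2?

1.429

40 / 28 = 1.429
ISO 216 targets √2 ≈ 1.414; the +0.014 deviation is from mm rounding.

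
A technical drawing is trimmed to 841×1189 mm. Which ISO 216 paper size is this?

A0 (841 × 1189 mm)

Aspect ratio 1189/841 ≈ 1.414 — close to the ISO √2 ≈ 1.414.
In the A-series (A0 area = 1 m²): A0 = 841 × 1189 mm.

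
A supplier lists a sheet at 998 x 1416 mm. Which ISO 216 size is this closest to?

B0 (1000 × 1414 mm)

Aspect ratio 1416/998 ≈ 1.419 — close to the ISO √2 ≈ 1.414.
In the B-series (B0 = 1000 × 1414 mm): B0 = 1000 × 1414 mm.
Off by 4 mm total — nearest standard size.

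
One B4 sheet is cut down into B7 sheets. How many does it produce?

Each ISO step halves the sheet: 1 × B4 → 2 × B5 → 4 × B6 → 8 × B7
From B4 to B7 is 3 halving steps: 2^3 = 8.

8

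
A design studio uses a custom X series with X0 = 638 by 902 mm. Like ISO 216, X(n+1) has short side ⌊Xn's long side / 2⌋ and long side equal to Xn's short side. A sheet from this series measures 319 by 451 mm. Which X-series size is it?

X2

X0: 638 × 902 mm
X1: 451 × 638 mm
X2: 319 × 451 mm
X3: 225 × 319 mm
→ matches X2.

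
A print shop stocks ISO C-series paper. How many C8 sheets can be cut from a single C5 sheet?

8

C5 = 162 × 229 mm; C8 = 57 × 81 mm.
Each halving step doubles the count; 3 steps from C5 to C8.
2^3 = 8.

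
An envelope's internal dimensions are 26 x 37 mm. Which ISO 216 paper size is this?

A10 (26 × 37 mm)

Aspect ratio 37/26 ≈ 1.423 — close to the ISO √2 ≈ 1.414.
In the A-series (A0 area = 1 m²): A10 = 26 × 37 mm.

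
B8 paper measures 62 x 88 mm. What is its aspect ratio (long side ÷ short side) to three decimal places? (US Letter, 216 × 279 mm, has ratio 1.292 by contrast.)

1.419

88 / 62 = 1.419
ISO 216 targets √2 ≈ 1.414; the +0.005 deviation is from mm rounding.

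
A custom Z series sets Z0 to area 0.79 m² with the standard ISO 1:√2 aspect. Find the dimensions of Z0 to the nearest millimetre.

747 × 1057 mm

Let the short side be w mm. Then w · w√2 = 0.79 m² = 790,000 mm².
w² = 790,000/√2, so w ≈ 747.4 mm; long side = w√2 ≈ 1057.0 mm.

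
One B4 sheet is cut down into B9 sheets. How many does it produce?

Each ISO step halves the sheet: 1 × B4 → 2 × B5 → 4 × B6 → 8 × B7 → …
From B4 to B9 is 5 halving steps: 2^5 = 32.

32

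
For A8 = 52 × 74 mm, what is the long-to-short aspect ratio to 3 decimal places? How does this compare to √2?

1.423

74 / 52 = 1.423
ISO 216 targets √2 ≈ 1.414; the +0.009 deviation is from mm rounding.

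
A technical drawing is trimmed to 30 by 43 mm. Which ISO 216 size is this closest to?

Aspect ratio 43/30 ≈ 1.433 (ISO target is √2 ≈ 1.414).
In the B-series (B0 = 1000 × 1414 mm): B10 = 31 × 44 mm.
Off by 2 mm total — nearest standard size.

B10 (31 × 44 mm)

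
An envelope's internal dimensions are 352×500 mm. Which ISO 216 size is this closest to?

B3 (353 × 500 mm)

Aspect ratio 500/352 ≈ 1.420 — close to the ISO √2 ≈ 1.414.
In the B-series (B0 = 1000 × 1414 mm): B3 = 353 × 500 mm.
Off by 1 mm total — nearest standard size.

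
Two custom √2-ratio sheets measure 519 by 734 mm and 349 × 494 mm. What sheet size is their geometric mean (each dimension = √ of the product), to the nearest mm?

Short side: √(519 · 349) = √181131 ≈ 425.6 → 426 mm
Long side: √(734 · 494) = √362596 ≈ 602.2 → 602 mm

426 × 602 mm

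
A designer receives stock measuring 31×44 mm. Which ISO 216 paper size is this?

B10 (31 × 44 mm)

Aspect ratio 44/31 ≈ 1.419 — close to the ISO √2 ≈ 1.414.
In the B-series (B0 = 1000 × 1414 mm): B10 = 31 × 44 mm.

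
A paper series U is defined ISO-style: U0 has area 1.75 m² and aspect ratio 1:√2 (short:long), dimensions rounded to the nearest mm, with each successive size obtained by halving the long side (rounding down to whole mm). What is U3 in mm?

393 × 556 mm

Let U0's short side be w mm. w · w√2 = 1.75 m² = 1,750,000 mm², so w ≈ 1112.4 mm and w√2 ≈ 1573.2 mm → U0 = 1112 × 1573 mm.
U1: ⌊1573/2⌋ × 1112 = 786 × 1112 mm
U2: ⌊1112/2⌋ × 786 = 556 × 786 mm
U3: ⌊786/2⌋ × 556 = 393 × 556 mm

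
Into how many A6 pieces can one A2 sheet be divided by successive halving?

16

A2 = 420 × 594 mm; A6 = 105 × 148 mm.
Each halving step doubles the count; 4 steps from A2 to A6.
2^4 = 16.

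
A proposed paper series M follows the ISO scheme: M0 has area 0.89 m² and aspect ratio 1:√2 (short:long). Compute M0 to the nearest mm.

Let the short side be w mm. Then w · w√2 = 0.89 m² = 890,000 mm².
w² = 890,000/√2, so w ≈ 793.3 mm; long side = w√2 ≈ 1121.9 mm.

793 × 1122 mm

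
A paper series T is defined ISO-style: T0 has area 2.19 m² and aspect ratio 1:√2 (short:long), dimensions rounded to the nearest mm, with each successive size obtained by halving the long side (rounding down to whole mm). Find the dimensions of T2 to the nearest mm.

Let T0's short side be w mm. w · w√2 = 2.19 m² = 2,190,000 mm², so w ≈ 1244.4 mm and w√2 ≈ 1759.9 mm → T0 = 1244 × 1760 mm.
T1: ⌊1760/2⌋ × 1244 = 880 × 1244 mm
T2: ⌊1244/2⌋ × 880 = 622 × 880 mm

622 × 880 mm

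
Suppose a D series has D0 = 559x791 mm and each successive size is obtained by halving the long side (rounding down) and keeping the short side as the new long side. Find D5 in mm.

98 × 139 mm

D1: ⌊791/2⌋ × 559 = 395 × 559 mm
D2: ⌊559/2⌋ × 395 = 279 × 395 mm
D3: ⌊395/2⌋ × 279 = 197 × 279 mm
D4: ⌊279/2⌋ × 197 = 139 × 197 mm
D5: ⌊197/2⌋ × 139 = 98 × 139 mm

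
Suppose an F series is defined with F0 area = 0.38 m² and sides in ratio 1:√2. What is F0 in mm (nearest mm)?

518 × 733 mm

Let the short side be w mm. Then w · w√2 = 0.38 m² = 380,000 mm².
w² = 380,000/√2, so w ≈ 518.4 mm; long side = w√2 ≈ 733.1 mm.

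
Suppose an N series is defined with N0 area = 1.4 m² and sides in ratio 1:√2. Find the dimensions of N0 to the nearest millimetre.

Let the short side be w mm. Then w · w√2 = 1.4 m² = 1,400,000 mm².
w² = 1,400,000/√2, so w ≈ 995.0 mm; long side = w√2 ≈ 1407.1 mm.

995 × 1407 mm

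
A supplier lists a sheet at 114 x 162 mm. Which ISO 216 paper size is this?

Aspect ratio 162/114 ≈ 1.421 — close to the ISO √2 ≈ 1.414.
In the C-series (envelope sizes, between A and B): C6 = 114 × 162 mm.

C6 (114 × 162 mm)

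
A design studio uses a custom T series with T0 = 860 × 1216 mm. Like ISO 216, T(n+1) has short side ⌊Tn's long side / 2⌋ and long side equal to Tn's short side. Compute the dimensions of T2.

430 × 608 mm

T1: ⌊1216/2⌋ × 860 = 608 × 860 mm
T2: ⌊860/2⌋ × 608 = 430 × 608 mm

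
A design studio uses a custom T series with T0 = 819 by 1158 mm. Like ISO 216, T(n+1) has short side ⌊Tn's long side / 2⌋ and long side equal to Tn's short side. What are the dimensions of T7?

T1 = 579 × 819 mm (from T0 by 1 halving).
T2: ⌊819/2⌋ × 579 = 409 × 579 mm
T3: ⌊579/2⌋ × 409 = 289 × 409 mm
T4: ⌊409/2⌋ × 289 = 204 × 289 mm
T5: ⌊289/2⌋ × 204 = 144 × 204 mm
T6: ⌊204/2⌋ × 144 = 102 × 144 mm
T7: ⌊144/2⌋ × 102 = 72 × 102 mm

72 × 102 mm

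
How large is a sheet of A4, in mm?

A0 = 841 × 1189 mm (A0 has area 1 m², aspect 1:√2).
A1: ⌊1189/2⌋ × 841 = 594 × 841 mm
A2: ⌊841/2⌋ × 594 = 420 × 594 mm
A3: ⌊594/2⌋ × 420 = 297 × 420 mm
A4: ⌊420/2⌋ × 297 = 210 × 297 mm

210 × 297 mm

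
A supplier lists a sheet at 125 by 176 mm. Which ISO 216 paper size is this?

B6 (125 × 176 mm)

Aspect ratio 176/125 ≈ 1.408 — close to the ISO √2 ≈ 1.414.
In the B-series (B0 = 1000 × 1414 mm): B6 = 125 × 176 mm.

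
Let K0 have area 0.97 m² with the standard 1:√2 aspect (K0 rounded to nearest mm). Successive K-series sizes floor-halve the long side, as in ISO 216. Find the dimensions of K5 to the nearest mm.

Let K0's short side be w mm. w · w√2 = 0.97 m² = 970,000 mm², so w ≈ 828.2 mm and w√2 ≈ 1171.2 mm → K0 = 828 × 1171 mm.
K1: ⌊1171/2⌋ × 828 = 585 × 828 mm
K2: ⌊828/2⌋ × 585 = 414 × 585 mm
K3: ⌊585/2⌋ × 414 = 292 × 414 mm
K4: ⌊414/2⌋ × 292 = 207 × 292 mm
K5: ⌊292/2⌋ × 207 = 146 × 207 mm

146 × 207 mm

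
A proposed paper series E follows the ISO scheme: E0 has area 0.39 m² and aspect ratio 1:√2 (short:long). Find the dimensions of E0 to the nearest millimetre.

525 × 743 mm

Let the short side be w mm. Then w · w√2 = 0.39 m² = 390,000 mm².
w² = 390,000/√2, so w ≈ 525.1 mm; long side = w√2 ≈ 742.7 mm.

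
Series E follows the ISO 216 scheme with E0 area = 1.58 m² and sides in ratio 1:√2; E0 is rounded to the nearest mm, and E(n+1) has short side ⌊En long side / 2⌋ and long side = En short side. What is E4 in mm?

264 × 373 mm

Let E0's short side be w mm. w · w√2 = 1.58 m² = 1,580,000 mm², so w ≈ 1057.0 mm and w√2 ≈ 1494.8 mm → E0 = 1057 × 1495 mm.
E1: ⌊1495/2⌋ × 1057 = 747 × 1057 mm
E2: ⌊1057/2⌋ × 747 = 528 × 747 mm
E3: ⌊747/2⌋ × 528 = 373 × 528 mm
E4: ⌊528/2⌋ × 373 = 264 × 373 mm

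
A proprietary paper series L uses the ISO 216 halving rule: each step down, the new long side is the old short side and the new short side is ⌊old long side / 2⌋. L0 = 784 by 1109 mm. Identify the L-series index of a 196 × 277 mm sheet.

L0: 784 × 1109 mm
L1: 554 × 784 mm
L2: 392 × 554 mm
L3: 277 × 392 mm
L4: 196 × 277 mm
L5: 138 × 196 mm
→ matches L4.

L4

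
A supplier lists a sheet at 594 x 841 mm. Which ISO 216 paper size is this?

A1 (594 × 841 mm)

Aspect ratio 841/594 ≈ 1.416 — close to the ISO √2 ≈ 1.414.
In the A-series (A0 area = 1 m²): A1 = 594 × 841 mm.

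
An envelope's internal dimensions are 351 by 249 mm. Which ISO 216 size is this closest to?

B4 (250 × 353 mm)

Aspect ratio 351/249 ≈ 1.410 — close to the ISO √2 ≈ 1.414.
In the B-series (B0 = 1000 × 1414 mm): B4 = 250 × 353 mm.
Off by 3 mm total — nearest standard size.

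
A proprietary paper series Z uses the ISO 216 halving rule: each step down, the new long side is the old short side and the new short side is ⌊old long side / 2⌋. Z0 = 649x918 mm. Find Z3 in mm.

Z1 = 459 × 649 mm (from Z0 by 1 halving).
Z2: ⌊649/2⌋ × 459 = 324 × 459 mm
Z3: ⌊459/2⌋ × 324 = 229 × 324 mm

229 × 324 mm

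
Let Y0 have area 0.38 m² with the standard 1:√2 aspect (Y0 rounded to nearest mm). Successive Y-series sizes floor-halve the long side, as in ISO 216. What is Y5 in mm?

Let Y0's short side be w mm. w · w√2 = 0.38 m² = 380,000 mm², so w ≈ 518.4 mm and w√2 ≈ 733.1 mm → Y0 = 518 × 733 mm.
Y1: ⌊733/2⌋ × 518 = 366 × 518 mm
Y2: ⌊518/2⌋ × 366 = 259 × 366 mm
Y3: ⌊366/2⌋ × 259 = 183 × 259 mm
Y4: ⌊259/2⌋ × 183 = 129 × 183 mm
Y5: ⌊183/2⌋ × 129 = 91 × 129 mm

91 × 129 mm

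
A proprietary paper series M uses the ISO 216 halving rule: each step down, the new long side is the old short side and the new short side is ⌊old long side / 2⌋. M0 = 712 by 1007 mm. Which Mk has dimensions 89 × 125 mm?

M0: 712 × 1007 mm
M1: 503 × 712 mm
M2: 356 × 503 mm
M3: 251 × 356 mm
M4: 178 × 251 mm
M5: 125 × 178 mm
M6: 89 × 125 mm
M7: 62 × 89 mm
→ matches M6.

M6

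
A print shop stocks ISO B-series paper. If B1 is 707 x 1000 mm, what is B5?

B2: ⌊1000/2⌋ × 707 = 500 × 707 mm
B3: ⌊707/2⌋ × 500 = 353 × 500 mm
B4: ⌊500/2⌋ × 353 = 250 × 353 mm
B5: ⌊353/2⌋ × 250 = 176 × 250 mm

176 × 250 mm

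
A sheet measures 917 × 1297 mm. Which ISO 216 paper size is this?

C0 (917 × 1297 mm)

Aspect ratio 1297/917 ≈ 1.414 — close to the ISO √2 ≈ 1.414.
In the C-series (envelope sizes, between A and B): C0 = 917 × 1297 mm.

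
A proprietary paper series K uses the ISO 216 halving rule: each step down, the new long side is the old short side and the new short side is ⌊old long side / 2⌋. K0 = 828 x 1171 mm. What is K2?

414 × 585 mm

K1: ⌊1171/2⌋ × 828 = 585 × 828 mm
K2: ⌊828/2⌋ × 585 = 414 × 585 mm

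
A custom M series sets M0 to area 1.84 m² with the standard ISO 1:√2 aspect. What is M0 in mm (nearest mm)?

Let the short side be w mm. Then w · w√2 = 1.84 m² = 1,840,000 mm².
w² = 1,840,000/√2, so w ≈ 1140.6 mm; long side = w√2 ≈ 1613.1 mm.

1141 × 1613 mm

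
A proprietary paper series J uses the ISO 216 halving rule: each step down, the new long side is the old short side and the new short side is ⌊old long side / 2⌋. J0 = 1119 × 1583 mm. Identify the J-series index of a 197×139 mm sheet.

J0: 1119 × 1583 mm
J1: 791 × 1119 mm
J2: 559 × 791 mm
J3: 395 × 559 mm
J4: 279 × 395 mm
J5: 197 × 279 mm
J6: 139 × 197 mm
J7: 98 × 139 mm
→ matches J6.

J6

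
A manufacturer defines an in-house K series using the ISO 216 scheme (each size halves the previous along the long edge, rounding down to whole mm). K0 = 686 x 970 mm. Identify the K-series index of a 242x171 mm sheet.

K0: 686 × 970 mm
K1: 485 × 686 mm
K2: 343 × 485 mm
K3: 242 × 343 mm
K4: 171 × 242 mm
K5: 121 × 171 mm
→ matches K4.

K4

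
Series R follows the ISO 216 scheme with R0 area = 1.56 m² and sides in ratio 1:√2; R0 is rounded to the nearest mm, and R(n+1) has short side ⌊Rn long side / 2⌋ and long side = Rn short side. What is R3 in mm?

371 × 525 mm

Let R0's short side be w mm. w · w√2 = 1.56 m² = 1,560,000 mm², so w ≈ 1050.3 mm and w√2 ≈ 1485.3 mm → R0 = 1050 × 1485 mm.
R1: ⌊1485/2⌋ × 1050 = 742 × 1050 mm
R2: ⌊1050/2⌋ × 742 = 525 × 742 mm
R3: ⌊742/2⌋ × 525 = 371 × 525 mm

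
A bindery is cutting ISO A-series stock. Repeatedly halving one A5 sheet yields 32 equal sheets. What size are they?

A10

32 = 2^5, so 5 halving steps.
A5 → A6 → … → A10 after 5 steps.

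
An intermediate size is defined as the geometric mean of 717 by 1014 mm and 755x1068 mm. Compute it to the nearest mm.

736 × 1041 mm

Short side: √(717 · 755) = √541335 ≈ 735.8 → 736 mm
Long side: √(1014 · 1068) = √1082952 ≈ 1040.6 → 1041 mm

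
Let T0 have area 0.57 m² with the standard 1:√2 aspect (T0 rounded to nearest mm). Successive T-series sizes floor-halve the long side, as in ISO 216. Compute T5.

112 × 158 mm

Let T0's short side be w mm. w · w√2 = 0.57 m² = 570,000 mm², so w ≈ 634.9 mm and w√2 ≈ 897.8 mm → T0 = 635 × 898 mm.
T1: ⌊898/2⌋ × 635 = 449 × 635 mm
T2: ⌊635/2⌋ × 449 = 317 × 449 mm
T3: ⌊449/2⌋ × 317 = 224 × 317 mm
T4: ⌊317/2⌋ × 224 = 158 × 224 mm
T5: ⌊224/2⌋ × 158 = 112 × 158 mm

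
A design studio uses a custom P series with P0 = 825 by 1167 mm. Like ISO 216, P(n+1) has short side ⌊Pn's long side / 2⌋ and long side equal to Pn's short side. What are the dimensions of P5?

145 × 206 mm

P1: ⌊1167/2⌋ × 825 = 583 × 825 mm
P2: ⌊825/2⌋ × 583 = 412 × 583 mm
P3: ⌊583/2⌋ × 412 = 291 × 412 mm
P4: ⌊412/2⌋ × 291 = 206 × 291 mm
P5: ⌊291/2⌋ × 206 = 145 × 206 mm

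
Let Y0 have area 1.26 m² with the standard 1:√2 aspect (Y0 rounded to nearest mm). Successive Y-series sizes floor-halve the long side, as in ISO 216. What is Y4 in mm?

Let Y0's short side be w mm. w · w√2 = 1.26 m² = 1,260,000 mm², so w ≈ 943.9 mm and w√2 ≈ 1334.9 mm → Y0 = 944 × 1335 mm.
Y1: ⌊1335/2⌋ × 944 = 667 × 944 mm
Y2: ⌊944/2⌋ × 667 = 472 × 667 mm
Y3: ⌊667/2⌋ × 472 = 333 × 472 mm
Y4: ⌊472/2⌋ × 333 = 236 × 333 mm

236 × 333 mm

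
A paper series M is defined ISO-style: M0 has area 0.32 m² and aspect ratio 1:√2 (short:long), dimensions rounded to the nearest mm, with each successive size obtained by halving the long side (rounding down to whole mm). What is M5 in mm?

Let M0's short side be w mm. w · w√2 = 0.32 m² = 320,000 mm², so w ≈ 475.7 mm and w√2 ≈ 672.7 mm → M0 = 476 × 673 mm.
M1: ⌊673/2⌋ × 476 = 336 × 476 mm
M2: ⌊476/2⌋ × 336 = 238 × 336 mm
M3: ⌊336/2⌋ × 238 = 168 × 238 mm
M4: ⌊238/2⌋ × 168 = 119 × 168 mm
M5: ⌊168/2⌋ × 119 = 84 × 119 mm

84 × 119 mm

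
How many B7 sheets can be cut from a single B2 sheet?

B2 = 500 × 707 mm; B7 = 88 × 125 mm.
Each halving step doubles the count; 5 steps from B2 to B7.
2^5 = 32.

32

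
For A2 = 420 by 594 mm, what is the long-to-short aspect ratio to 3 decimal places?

594 / 420 = 1.414
Matches √2 ≈ 1.414 — the ISO 216 defining ratio.

1.414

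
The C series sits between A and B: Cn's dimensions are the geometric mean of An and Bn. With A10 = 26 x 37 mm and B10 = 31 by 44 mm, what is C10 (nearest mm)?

Short side: √(26 · 31) = √806 ≈ 28.4 → 28 mm
Long side: √(37 · 44) = √1628 ≈ 40.3 → 40 mm

28 × 40 mm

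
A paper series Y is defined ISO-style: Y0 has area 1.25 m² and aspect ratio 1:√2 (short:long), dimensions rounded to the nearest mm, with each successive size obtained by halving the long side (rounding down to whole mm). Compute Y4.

235 × 332 mm

Let Y0's short side be w mm. w · w√2 = 1.25 m² = 1,250,000 mm², so w ≈ 940.2 mm and w√2 ≈ 1329.6 mm → Y0 = 940 × 1330 mm.
Y1: ⌊1330/2⌋ × 940 = 665 × 940 mm
Y2: ⌊940/2⌋ × 665 = 470 × 665 mm
Y3: ⌊665/2⌋ × 470 = 332 × 470 mm
Y4: ⌊470/2⌋ × 332 = 235 × 332 mm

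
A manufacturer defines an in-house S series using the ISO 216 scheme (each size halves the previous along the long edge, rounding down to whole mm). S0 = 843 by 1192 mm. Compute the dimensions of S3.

298 × 421 mm

S1: ⌊1192/2⌋ × 843 = 596 × 843 mm
S2: ⌊843/2⌋ × 596 = 421 × 596 mm
S3: ⌊596/2⌋ × 421 = 298 × 421 mm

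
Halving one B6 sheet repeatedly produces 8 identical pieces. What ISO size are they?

B9

8 = 2^3, so 3 halving steps.
B6 → B7 → … → B9 after 3 steps.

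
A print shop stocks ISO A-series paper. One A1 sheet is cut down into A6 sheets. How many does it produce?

32

Each ISO step halves the sheet: 1 × A1 → 2 × A2 → 4 × A3 → 8 × A4 → …
From A1 to A6 is 5 halving steps: 2^5 = 32.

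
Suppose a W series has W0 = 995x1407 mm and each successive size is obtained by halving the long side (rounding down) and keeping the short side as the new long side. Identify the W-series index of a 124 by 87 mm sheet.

W7

W0: 995 × 1407 mm
W1: 703 × 995 mm
W2: 497 × 703 mm
W3: 351 × 497 mm
W4: 248 × 351 mm
W5: 175 × 248 mm
W6: 124 × 175 mm
W7: 87 × 124 mm
W8: 62 × 87 mm
→ matches W7.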